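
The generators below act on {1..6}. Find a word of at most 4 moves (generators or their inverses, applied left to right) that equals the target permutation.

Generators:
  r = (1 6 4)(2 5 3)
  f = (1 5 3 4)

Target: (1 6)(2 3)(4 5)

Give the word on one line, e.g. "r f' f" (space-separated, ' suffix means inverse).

  after r: (1 6 4)(2 5 3)
  after f': (1 6 3 2)
  after f': (1 6 5)(2 4 3)
  after f': (1 6)(2 3)(4 5)

r f' f' f'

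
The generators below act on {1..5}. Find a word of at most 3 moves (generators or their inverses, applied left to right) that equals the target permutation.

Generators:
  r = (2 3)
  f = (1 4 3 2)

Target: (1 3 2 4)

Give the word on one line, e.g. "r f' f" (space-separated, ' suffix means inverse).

  after r: (2 3)
  after f': (1 2 4)
  after r': (1 3 2 4)

r f' r'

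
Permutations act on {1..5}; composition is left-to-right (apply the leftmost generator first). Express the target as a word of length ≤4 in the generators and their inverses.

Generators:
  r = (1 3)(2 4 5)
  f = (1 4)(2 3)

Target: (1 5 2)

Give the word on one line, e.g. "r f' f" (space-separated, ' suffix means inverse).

r' f r' f

  after r': (1 3)(2 5 4)
  after f: (1 2 5)(3 4)
  after r': (1 5 3 2 4)
  after f: (1 5 2)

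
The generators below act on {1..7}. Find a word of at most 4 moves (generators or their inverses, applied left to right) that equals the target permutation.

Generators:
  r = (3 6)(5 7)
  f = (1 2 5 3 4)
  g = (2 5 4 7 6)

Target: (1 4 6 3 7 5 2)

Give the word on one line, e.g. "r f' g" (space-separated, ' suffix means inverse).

f' r'

  after f': (1 4 3 5 2)
  after r': (1 4 6 3 7 5 2)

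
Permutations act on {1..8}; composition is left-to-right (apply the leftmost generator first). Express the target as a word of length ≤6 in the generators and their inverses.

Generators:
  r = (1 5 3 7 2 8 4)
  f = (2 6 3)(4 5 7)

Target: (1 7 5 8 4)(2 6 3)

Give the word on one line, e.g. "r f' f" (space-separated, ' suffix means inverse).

  after r: (1 5 3 7 2 8 4)
  after f: (1 7 6 3 4)(2 8 5)
  after r': (1 3 8)(5 7 6)
  after f: (1 2 6 7 3 8)(4 5)
  after r': (1 7 5 8 4)(2 6 3)

r f r' f r'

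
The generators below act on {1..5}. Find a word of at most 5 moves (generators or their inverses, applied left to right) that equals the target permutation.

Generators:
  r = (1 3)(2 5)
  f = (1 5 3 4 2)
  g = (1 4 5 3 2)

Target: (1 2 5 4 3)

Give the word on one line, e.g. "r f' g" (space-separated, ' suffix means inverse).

r f r' f

  after r: (1 3)(2 5)
  after f: (1 4 2 3 5)
  after r': (1 4 5 3 2)
  after f: (1 2 5 4 3)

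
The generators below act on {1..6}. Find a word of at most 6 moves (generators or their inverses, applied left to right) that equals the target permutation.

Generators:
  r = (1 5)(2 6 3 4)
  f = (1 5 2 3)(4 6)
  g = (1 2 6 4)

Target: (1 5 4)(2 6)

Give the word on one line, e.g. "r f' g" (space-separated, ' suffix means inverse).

f g' f' r

  after f: (1 5 2 3)(4 6)
  after g': (1 5)(2 3 4)
  after f': (3 6 4 5)
  after r: (1 5 4)(2 6)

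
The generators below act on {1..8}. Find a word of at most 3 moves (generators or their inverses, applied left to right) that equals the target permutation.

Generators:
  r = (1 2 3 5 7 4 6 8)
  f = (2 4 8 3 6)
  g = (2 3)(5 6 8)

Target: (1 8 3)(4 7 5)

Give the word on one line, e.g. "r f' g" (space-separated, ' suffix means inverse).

  after g: (2 3)(5 6 8)
  after r': (1 8 3)(4 7 5)

g r'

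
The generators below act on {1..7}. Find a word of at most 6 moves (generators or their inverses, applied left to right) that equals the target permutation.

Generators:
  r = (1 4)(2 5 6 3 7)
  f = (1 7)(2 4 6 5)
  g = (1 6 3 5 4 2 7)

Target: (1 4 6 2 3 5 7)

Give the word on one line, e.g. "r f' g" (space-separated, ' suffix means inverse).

  after f: (1 7)(2 4 6 5)
  after f: (2 6)(4 5)
  after f: (1 7)(2 5 6 4)
  after g': (1 2 3 6 5)
  after f: (1 4 6 2 3 5 7)

f f f g' f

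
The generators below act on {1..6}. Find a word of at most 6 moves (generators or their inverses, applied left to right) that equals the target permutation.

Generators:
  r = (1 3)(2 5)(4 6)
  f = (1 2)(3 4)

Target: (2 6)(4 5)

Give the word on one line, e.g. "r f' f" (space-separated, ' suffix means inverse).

  after f: (1 2)(3 4)
  after r: (1 5 2 3 6 4)
  after f': (1 5)(2 4)(3 6)
  after r': (1 2 6)(3 4 5)
  after f: (2 6)(4 5)

f r f' r' f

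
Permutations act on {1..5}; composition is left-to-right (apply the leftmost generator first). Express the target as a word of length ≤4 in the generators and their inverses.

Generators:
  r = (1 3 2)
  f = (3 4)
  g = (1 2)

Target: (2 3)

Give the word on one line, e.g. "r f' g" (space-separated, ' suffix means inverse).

g r

  after g: (1 2)
  after r: (2 3)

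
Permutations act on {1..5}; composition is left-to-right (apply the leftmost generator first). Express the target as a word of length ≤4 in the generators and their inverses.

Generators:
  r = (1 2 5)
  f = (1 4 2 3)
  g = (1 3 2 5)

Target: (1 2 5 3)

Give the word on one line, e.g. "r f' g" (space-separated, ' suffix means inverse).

r r g'

  after r: (1 2 5)
  after r: (1 5 2)
  after g': (1 2 5 3)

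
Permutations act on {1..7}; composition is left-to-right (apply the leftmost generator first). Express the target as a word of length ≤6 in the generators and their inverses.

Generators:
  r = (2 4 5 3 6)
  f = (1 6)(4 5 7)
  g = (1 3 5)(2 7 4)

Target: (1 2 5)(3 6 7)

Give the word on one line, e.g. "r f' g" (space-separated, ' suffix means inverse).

  after r: (2 4 5 3 6)
  after f': (1 6 2 7 5 3)
  after r: (1 2 7 3)(4 5 6)
  after f': (1 2 5)(3 6 7)

r f' r f'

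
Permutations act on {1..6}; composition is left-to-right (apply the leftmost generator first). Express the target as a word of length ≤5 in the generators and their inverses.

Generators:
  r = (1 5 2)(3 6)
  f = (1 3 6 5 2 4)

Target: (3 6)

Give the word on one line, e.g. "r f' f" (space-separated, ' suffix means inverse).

r' r' r'

  after r': (1 2 5)(3 6)
  after r': (1 5 2)
  after r': (3 6)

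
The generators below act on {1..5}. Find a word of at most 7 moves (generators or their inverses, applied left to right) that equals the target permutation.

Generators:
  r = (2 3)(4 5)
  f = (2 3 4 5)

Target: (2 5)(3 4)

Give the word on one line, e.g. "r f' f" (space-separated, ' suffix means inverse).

f r' r' r' f'

  after f: (2 3 4 5)
  after r': (3 5)
  after r': (2 3 4 5)
  after r': (3 5)
  after f': (2 5)(3 4)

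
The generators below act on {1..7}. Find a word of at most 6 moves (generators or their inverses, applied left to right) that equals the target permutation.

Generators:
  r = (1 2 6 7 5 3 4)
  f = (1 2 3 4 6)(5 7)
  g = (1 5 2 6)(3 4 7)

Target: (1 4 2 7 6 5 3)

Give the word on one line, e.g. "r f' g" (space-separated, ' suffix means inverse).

  after g': (1 6 2 5)(3 7 4)
  after f: (2 7 6 3 5)
  after g: (1 5 6 4 7)(2 3)
  after r: (1 3 6)(2 4 5 7)
  after g: (1 4 2 7 6 5 3)

g' f g r g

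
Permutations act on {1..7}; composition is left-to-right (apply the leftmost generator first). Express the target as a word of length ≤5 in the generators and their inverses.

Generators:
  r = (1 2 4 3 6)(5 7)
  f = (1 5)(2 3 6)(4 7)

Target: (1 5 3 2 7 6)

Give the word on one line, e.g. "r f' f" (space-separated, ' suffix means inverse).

r' r' f' r' f'

  after r': (1 6 3 4 2)(5 7)
  after r': (1 3 2 6 4)
  after f': (1 2 3 6 7 4 5)
  after r': (2 4 7)(5 6)
  after f': (1 5 3 2 7 6)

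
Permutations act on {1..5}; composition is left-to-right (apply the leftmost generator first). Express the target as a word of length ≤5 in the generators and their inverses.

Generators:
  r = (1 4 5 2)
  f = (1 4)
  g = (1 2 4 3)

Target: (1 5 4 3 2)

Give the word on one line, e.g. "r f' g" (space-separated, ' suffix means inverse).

f' g' f' r'

  after f': (1 4)
  after g': (1 2)(3 4)
  after f': (1 2 4 3)
  after r': (1 5 4 3 2)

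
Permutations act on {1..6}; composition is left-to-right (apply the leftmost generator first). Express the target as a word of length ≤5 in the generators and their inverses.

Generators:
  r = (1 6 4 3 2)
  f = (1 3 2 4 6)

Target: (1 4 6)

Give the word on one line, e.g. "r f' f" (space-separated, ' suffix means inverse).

  after f: (1 3 2 4 6)
  after f: (1 2 6 3 4)
  after r': (1 3 6 4 2)
  after f: (1 2 3)
  after f: (1 4 6)

f f r' f f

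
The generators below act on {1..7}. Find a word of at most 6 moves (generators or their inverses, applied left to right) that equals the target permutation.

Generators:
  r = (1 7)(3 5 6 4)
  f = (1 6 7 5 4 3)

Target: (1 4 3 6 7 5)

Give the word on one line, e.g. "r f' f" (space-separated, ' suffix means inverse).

  after f': (1 3 4 5 7 6)
  after r: (1 5)(4 6 7)
  after r: (1 6)(3 5 7)
  after r: (1 4 3 6 7 5)

f' r r r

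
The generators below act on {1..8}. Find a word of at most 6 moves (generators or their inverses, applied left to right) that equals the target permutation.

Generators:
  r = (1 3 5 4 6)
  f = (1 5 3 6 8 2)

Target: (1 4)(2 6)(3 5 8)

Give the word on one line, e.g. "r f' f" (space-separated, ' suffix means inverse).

  after r': (1 6 4 5 3)
  after r': (1 4 3 6 5)
  after f': (1 4 5 2 8 6)
  after f': (1 4)(2 6)(3 5 8)

r' r' f' f'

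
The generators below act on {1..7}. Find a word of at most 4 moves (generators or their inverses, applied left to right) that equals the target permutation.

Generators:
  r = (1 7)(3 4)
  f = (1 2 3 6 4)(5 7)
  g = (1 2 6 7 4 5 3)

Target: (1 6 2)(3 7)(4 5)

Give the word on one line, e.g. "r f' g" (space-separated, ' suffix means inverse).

r g'

  after r: (1 7)(3 4)
  after g': (1 6 2)(3 7)(4 5)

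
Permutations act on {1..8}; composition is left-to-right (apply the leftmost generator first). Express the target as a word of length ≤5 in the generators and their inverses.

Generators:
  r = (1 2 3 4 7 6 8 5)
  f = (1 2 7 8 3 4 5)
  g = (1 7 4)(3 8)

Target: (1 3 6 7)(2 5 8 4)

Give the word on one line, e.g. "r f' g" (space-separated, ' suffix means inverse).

  after f': (1 5 4 3 8 7 2)
  after r': (1 8 4 2 5 3 6 7)
  after g: (1 3 6 4 2 5 8)
  after g: (1 8 7 4 2 5 3 6)
  after g: (1 3 6 7)(2 5 8 4)

f' r' g g g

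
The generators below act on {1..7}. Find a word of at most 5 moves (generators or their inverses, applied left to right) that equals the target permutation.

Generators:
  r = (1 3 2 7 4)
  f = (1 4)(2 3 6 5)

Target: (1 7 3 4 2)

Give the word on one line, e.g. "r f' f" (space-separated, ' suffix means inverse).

  after r: (1 3 2 7 4)
  after r: (1 2 4 3 7)
  after r: (1 7 3 4 2)

r r r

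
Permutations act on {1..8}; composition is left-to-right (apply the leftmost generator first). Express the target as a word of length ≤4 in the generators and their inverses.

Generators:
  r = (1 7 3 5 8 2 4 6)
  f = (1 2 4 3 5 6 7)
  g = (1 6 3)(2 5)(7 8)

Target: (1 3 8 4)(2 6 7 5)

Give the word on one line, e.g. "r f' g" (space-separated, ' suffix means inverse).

r r

  after r: (1 7 3 5 8 2 4 6)
  after r: (1 3 8 4)(2 6 7 5)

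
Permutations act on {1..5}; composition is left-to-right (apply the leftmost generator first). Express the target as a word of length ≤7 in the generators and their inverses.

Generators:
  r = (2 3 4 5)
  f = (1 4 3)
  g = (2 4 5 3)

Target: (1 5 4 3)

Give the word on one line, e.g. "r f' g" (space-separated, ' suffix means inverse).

r' g f f g'

  after r': (2 5 4 3)
  after g: (2 3 4)
  after f: (1 4 2)
  after f: (1 3)(2 4)
  after g': (1 5 4 3)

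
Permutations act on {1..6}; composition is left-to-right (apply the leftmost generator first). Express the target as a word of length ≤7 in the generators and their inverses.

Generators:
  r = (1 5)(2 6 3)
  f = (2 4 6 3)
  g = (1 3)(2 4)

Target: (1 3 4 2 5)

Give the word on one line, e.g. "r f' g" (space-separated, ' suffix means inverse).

f' g f r f

  after f': (2 3 6 4)
  after g: (1 3 6 2)
  after f: (1 2)(4 6)
  after r: (1 6 4 3 2 5)
  after f: (1 3 4 2 5)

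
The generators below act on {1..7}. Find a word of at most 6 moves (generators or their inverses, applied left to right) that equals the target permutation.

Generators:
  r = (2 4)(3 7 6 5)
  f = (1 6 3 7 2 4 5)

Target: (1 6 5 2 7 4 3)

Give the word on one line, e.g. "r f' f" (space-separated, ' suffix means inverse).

f' r f r

  after f': (1 5 4 2 7 3 6)
  after r: (1 3 5 2 6)
  after f: (1 7 2 3)(4 5)
  after r: (1 6 5 2 7 4 3)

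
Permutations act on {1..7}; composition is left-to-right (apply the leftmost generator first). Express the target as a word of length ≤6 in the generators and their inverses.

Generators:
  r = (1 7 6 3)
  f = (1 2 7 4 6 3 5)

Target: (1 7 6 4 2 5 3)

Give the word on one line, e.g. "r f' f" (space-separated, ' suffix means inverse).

  after r: (1 7 6 3)
  after f': (1 2)(3 5)(4 7)
  after r': (1 2 3 5 6 7 4)
  after f: (1 7 6 4 2 5 3)

r f' r' f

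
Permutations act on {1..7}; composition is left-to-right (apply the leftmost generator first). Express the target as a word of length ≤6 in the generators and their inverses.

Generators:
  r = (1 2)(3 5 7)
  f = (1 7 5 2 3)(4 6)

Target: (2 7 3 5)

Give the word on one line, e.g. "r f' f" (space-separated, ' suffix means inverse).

  after f': (1 3 2 5 7)(4 6)
  after r': (1 7 2 3)(4 6)
  after r': (1 5 3 2 7)(4 6)
  after f: (1 2 5)
  after r: (2 7 3 5)

f' r' r' f r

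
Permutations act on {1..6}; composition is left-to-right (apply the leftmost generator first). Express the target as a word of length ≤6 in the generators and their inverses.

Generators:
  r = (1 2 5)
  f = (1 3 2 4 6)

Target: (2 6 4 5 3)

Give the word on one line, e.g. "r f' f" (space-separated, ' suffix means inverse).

r r f' r' r'

  after r: (1 2 5)
  after r: (1 5 2)
  after f': (1 5 3)(2 6 4)
  after r': (1 2 6 4)(3 5)
  after r': (2 6 4 5 3)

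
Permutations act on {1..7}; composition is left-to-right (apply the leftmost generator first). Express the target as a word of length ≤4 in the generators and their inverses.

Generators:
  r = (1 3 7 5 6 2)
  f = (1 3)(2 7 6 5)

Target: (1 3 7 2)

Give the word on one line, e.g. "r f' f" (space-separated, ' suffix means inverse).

f r' f

  after f: (1 3)(2 7 6 5)
  after r': (2 3)(5 6 7)
  after f: (1 3 7 2)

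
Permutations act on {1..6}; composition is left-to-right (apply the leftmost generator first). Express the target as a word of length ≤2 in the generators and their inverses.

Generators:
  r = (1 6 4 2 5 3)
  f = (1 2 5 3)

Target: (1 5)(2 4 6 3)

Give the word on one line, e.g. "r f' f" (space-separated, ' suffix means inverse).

r' f'

  after r': (1 3 5 2 4 6)
  after f': (1 5)(2 4 6 3)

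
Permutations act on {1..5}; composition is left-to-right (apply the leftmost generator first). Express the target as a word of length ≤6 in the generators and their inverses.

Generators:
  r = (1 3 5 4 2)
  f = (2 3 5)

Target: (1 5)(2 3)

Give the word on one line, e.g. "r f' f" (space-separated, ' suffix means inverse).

  after r: (1 3 5 4 2)
  after f: (1 5 4 3 2)
  after r: (1 4 5 2 3)
  after r: (1 2 5)
  after f': (1 5)(2 3)

r f r r f'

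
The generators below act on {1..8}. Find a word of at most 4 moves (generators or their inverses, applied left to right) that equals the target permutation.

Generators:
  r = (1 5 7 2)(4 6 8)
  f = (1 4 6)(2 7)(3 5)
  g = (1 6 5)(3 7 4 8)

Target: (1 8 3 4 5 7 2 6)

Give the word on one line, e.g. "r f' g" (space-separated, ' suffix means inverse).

f g f' f'

  after f: (1 4 6)(2 7)(3 5)
  after g: (1 8 3)(2 4 5 7)
  after f': (1 8 5 2)(3 6 4)
  after f': (1 8 3 4 5 7 2 6)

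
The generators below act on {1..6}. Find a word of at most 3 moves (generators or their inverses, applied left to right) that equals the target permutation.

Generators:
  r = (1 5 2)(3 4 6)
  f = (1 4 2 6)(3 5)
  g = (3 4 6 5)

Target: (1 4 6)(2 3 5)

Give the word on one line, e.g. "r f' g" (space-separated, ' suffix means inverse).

  after g': (3 5 6 4)
  after f': (1 6)(2 4 5)
  after g': (1 4 6)(2 3 5)

g' f' g'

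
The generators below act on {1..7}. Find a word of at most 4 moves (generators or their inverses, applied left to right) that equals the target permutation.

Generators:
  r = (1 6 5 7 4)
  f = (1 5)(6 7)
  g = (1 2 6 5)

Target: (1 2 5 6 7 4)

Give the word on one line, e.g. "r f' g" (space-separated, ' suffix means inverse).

g r

  after g: (1 2 6 5)
  after r: (1 2 5 6 7 4)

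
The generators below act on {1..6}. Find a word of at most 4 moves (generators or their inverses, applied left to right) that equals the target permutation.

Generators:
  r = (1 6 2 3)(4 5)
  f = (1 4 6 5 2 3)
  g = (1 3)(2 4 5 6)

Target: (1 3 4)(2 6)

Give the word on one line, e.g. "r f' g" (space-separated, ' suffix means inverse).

r' g' f'

  after r': (1 3 2 6)(4 5)
  after g': (2 5)(3 6)
  after f': (1 3 4)(2 6)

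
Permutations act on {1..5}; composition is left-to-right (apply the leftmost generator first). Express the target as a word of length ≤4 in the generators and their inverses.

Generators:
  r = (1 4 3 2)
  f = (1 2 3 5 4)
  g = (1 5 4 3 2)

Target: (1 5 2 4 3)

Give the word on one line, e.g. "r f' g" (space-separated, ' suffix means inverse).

f' g' r' r'

  after f': (1 4 5 3 2)
  after g': (1 5 4)
  after r': (1 5)(2 3 4)
  after r': (1 5 2 4 3)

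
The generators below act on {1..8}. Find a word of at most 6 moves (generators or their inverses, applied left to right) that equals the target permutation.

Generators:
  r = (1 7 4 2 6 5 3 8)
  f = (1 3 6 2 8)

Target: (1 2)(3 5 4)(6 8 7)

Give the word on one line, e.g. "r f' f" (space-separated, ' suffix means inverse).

r f' r r

  after r: (1 7 4 2 6 5 3 8)
  after f': (1 7 4 6 5)(2 3)
  after r: (1 4 5 7 2 8)(3 6)
  after r: (1 2)(3 5 4)(6 8 7)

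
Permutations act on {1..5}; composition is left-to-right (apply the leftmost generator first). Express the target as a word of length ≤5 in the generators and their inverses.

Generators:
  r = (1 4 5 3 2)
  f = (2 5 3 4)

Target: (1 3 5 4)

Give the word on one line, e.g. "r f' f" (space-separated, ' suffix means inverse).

f f r' f r

  after f: (2 5 3 4)
  after f: (2 3)(4 5)
  after r': (1 2 5)
  after f: (1 5)(2 3 4)
  after r: (1 3 5 4)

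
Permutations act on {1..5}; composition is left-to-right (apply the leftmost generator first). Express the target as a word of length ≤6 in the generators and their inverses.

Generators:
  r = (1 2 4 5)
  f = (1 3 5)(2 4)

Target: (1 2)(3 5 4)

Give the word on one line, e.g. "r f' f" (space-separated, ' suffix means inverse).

f r f r' f

  after f: (1 3 5)(2 4)
  after r: (1 3)(2 5)
  after f: (1 5 4 2)
  after r': (1 4)(2 5)
  after f: (1 2)(3 5 4)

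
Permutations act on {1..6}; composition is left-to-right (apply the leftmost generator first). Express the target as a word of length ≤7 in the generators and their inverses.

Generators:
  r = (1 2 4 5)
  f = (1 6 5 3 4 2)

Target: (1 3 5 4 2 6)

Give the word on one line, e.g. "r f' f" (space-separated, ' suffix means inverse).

  after f': (1 2 4 3 5 6)
  after r: (1 4 3)(2 5 6)
  after r: (1 5 6 4 3 2)
  after f: (1 3)(2 6)
  after r': (1 3 5 4 2 6)

f' r r f r'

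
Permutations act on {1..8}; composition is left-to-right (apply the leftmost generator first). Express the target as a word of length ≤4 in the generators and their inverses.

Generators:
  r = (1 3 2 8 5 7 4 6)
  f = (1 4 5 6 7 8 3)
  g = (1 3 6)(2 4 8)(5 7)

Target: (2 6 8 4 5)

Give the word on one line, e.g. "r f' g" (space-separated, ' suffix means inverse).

  after r': (1 6 4 7 5 8 2 3)
  after g: (2 6 8 4 5)

r' g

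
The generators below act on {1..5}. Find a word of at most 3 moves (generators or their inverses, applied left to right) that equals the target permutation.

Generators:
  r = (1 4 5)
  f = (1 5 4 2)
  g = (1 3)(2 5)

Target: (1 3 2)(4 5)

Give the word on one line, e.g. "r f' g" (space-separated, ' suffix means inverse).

g f'

  after g: (1 3)(2 5)
  after f': (1 3 2)(4 5)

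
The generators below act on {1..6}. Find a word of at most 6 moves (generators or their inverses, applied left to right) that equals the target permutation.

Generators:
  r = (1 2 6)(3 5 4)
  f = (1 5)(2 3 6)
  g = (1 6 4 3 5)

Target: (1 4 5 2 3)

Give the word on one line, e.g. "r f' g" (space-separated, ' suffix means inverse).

  after f: (1 5)(2 3 6)
  after g': (1 3)(2 4 6)
  after g': (1 4)(2 6)(3 5)
  after f': (1 4 5 2 3)

f g' g' f'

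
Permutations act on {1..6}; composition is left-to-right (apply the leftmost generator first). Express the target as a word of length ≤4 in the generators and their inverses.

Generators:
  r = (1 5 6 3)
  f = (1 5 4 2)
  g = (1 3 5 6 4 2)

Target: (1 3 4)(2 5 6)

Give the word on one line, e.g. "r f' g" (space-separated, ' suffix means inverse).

  after g: (1 3 5 6 4 2)
  after f: (1 3 4)(2 5 6)

g f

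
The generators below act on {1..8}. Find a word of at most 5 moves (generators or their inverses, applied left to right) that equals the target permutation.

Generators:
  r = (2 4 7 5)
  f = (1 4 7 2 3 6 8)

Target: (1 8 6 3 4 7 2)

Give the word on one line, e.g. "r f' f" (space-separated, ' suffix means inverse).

  after r: (2 4 7 5)
  after f': (1 8 6 3 2)(5 7)
  after r: (1 8 6 3 4 7 2)

r f' r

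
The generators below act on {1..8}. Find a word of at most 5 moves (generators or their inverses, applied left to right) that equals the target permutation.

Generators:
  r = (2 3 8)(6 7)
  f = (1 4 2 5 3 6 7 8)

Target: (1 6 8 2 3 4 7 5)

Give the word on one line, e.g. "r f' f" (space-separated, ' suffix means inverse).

f' f' f' r r

  after f': (1 8 7 6 3 5 2 4)
  after f': (1 7 3 2)(4 8 6 5)
  after f': (1 6 2 8 3 4 7 5)
  after r: (1 7 5)(3 4 6)
  after r: (1 6 8 2 3 4 7 5)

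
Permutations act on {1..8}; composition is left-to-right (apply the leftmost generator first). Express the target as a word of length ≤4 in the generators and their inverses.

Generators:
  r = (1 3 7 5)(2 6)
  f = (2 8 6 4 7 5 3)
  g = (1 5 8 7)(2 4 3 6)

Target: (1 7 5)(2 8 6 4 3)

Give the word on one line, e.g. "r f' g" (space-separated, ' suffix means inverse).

f' g f'

  after f': (2 3 5 7 4 6 8)
  after g: (1 5)(2 6 7 3 8 4)
  after f': (1 7 5)(2 8 6 4 3)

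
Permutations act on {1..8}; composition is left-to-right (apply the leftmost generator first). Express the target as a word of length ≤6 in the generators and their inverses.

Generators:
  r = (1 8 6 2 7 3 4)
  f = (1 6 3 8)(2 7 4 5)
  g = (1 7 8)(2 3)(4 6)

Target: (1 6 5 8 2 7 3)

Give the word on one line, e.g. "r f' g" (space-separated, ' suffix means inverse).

r f' g r'

  after r: (1 8 6 2 7 3 4)
  after f': (1 3 7 6 5 4 8)
  after g: (1 2 3 8 7 4)(5 6)
  after r': (1 6 5 8 2 7 3)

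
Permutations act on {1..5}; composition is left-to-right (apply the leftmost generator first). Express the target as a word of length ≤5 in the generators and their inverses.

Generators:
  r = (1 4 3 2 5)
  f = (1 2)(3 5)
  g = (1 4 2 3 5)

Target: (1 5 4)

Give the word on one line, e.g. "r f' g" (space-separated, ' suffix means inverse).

g' f' r r

  after g': (1 5 3 2 4)
  after f': (1 3)(2 4)
  after r: (1 2 3 4 5)
  after r: (1 5 4)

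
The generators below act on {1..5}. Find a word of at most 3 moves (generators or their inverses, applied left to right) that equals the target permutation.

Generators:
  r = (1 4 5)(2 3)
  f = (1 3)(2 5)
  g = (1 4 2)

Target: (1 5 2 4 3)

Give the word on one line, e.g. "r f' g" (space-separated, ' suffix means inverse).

r f' r

  after r: (1 4 5)(2 3)
  after f': (1 4 2)(3 5)
  after r: (1 5 2 4 3)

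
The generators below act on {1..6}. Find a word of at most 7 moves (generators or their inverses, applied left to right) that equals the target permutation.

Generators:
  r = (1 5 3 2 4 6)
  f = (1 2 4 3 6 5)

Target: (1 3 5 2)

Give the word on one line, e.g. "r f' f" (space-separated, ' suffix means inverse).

r f f f f

  after r: (1 5 3 2 4 6)
  after f: (2 3 4 5 6)
  after f: (1 2 6 4)
  after f: (1 4 2 5)(3 6)
  after f: (1 3 5 2)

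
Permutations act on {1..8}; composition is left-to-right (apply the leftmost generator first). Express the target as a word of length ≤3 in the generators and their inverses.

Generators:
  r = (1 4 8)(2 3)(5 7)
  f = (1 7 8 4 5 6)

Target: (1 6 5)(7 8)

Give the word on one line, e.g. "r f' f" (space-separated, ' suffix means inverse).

f' r r

  after f': (1 6 5 4 8 7)
  after r: (1 6 7 4)(2 3)(5 8)
  after r: (1 6 5)(7 8)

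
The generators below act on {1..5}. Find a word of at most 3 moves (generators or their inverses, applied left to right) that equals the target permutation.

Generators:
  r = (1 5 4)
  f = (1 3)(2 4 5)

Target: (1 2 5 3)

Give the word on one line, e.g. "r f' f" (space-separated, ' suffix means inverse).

  after r: (1 5 4)
  after r: (1 4 5)
  after f': (1 2 5 3)

r r f'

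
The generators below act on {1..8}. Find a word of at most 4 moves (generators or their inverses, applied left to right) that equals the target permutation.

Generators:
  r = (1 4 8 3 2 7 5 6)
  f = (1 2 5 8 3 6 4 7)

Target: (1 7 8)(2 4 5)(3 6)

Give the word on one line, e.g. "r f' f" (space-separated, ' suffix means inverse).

r' f f

  after r': (1 6 5 7 2 3 8 4)
  after f: (1 4 2 6 8 7 5)
  after f: (1 7 8)(2 4 5)(3 6)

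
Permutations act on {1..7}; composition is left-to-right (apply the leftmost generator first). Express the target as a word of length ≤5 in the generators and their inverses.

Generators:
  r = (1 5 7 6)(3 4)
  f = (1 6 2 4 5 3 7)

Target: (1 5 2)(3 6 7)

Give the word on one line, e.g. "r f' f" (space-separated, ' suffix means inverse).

f r f' r'

  after f: (1 6 2 4 5 3 7)
  after r: (2 3 6)(4 7 5)
  after f': (1 7 4 3)(2 5)
  after r': (1 5 2)(3 6 7)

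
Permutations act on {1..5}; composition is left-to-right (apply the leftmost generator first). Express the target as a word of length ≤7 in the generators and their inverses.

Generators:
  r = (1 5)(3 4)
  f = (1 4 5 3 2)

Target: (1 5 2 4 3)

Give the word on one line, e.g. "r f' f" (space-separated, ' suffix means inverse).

f' f' f' r r

  after f': (1 2 3 5 4)
  after f': (1 3 4 2 5)
  after f': (1 5 2 4 3)
  after r: (2 3 5)
  after r: (1 5 2 4 3)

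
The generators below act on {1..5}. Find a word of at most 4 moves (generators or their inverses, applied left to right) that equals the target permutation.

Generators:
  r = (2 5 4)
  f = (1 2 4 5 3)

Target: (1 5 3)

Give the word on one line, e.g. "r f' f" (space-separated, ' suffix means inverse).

r' f' r' f'

  after r': (2 4 5)
  after f': (1 3 5)
  after r': (1 3 2 4 5)
  after f': (1 5 3)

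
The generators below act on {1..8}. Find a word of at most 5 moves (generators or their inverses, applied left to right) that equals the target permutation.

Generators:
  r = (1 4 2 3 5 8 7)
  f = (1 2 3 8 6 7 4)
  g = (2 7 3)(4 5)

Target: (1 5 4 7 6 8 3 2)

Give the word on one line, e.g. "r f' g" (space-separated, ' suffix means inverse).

  after f': (1 4 7 6 8 3 2)
  after g': (1 5 4 2)(6 8 7)
  after g': (1 4 3 7 6 8 2)
  after g': (1 5 4 7 6 8 3 2)

f' g' g' g'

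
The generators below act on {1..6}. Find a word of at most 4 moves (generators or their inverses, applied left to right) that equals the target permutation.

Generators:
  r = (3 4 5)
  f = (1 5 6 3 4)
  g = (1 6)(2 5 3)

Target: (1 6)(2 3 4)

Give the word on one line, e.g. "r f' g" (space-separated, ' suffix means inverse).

r g'

  after r: (3 4 5)
  after g': (1 6)(2 3 4)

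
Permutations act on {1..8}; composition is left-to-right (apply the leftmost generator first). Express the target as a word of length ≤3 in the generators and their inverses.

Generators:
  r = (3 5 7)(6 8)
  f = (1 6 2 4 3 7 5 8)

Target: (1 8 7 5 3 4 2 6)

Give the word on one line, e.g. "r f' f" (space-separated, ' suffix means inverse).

  after f': (1 8 5 7 3 4 2 6)
  after r': (1 6)(2 8 3 4)
  after r': (1 8 7 5 3 4 2 6)

f' r' r'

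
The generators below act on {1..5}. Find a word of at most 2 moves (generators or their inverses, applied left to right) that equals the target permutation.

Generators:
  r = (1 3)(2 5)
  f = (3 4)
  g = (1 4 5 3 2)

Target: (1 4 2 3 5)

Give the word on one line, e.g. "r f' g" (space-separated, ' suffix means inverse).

  after g: (1 4 5 3 2)
  after r': (1 4 2 3 5)

g r'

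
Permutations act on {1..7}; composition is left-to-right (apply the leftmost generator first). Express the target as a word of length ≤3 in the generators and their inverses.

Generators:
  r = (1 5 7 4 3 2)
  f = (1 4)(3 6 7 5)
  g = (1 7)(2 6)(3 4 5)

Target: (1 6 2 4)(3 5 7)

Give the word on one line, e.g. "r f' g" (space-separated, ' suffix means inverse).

  after r': (1 2 3 4 7 5)
  after g: (1 6 2 4)(3 5 7)

r' g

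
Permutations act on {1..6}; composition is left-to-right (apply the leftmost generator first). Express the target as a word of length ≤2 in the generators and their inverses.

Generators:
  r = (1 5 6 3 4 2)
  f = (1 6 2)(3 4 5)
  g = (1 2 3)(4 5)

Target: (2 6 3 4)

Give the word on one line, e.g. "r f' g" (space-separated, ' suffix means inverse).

f' g'

  after f': (1 2 6)(3 5 4)
  after g': (2 6 3 4)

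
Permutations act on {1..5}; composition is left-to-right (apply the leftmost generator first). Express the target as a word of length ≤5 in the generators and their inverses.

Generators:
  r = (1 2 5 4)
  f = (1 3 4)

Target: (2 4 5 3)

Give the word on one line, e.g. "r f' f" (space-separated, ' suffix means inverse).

f' r' r' f r'

  after f': (1 4 3)
  after r': (1 5 2)(3 4)
  after r': (1 2 4 3 5)
  after f: (1 2)(3 5)
  after r': (2 4 5 3)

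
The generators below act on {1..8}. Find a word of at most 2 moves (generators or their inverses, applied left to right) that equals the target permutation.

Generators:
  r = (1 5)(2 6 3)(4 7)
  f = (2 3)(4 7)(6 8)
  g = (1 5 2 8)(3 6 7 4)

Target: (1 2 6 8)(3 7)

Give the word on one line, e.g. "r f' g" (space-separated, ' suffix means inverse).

r' g

  after r': (1 5)(2 3 6)(4 7)
  after g: (1 2 6 8)(3 7)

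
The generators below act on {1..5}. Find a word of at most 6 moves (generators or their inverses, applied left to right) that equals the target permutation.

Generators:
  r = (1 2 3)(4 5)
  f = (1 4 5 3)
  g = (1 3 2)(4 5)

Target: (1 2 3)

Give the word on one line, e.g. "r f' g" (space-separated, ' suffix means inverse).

  after r: (1 2 3)(4 5)
  after r: (1 3 2)
  after r: (4 5)
  after r: (1 2 3)

r r r r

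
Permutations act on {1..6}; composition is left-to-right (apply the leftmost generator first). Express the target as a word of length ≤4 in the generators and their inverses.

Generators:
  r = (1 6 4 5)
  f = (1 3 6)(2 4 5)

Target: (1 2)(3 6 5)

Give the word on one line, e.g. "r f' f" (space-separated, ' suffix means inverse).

  after r: (1 6 4 5)
  after r: (1 4)(5 6)
  after f': (1 2 5 3)(4 6)
  after r: (1 2)(3 6 5)

r r f' r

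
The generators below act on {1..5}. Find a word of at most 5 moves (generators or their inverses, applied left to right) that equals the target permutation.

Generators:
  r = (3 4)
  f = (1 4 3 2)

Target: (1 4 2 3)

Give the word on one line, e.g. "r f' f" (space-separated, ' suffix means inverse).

f' r f r' f

  after f': (1 2 3 4)
  after r: (1 2 4)
  after f: (2 3)
  after r': (2 4 3)
  after f: (1 4 2 3)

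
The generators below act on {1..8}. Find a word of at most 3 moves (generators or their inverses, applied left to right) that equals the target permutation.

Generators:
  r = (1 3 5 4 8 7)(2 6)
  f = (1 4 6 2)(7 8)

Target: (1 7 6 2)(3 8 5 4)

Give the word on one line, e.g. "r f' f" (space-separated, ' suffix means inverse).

  after r': (1 7 8 4 5 3)(2 6)
  after r': (1 8 5)(3 7 4)
  after f: (1 7 6 2)(3 8 5 4)

r' r' f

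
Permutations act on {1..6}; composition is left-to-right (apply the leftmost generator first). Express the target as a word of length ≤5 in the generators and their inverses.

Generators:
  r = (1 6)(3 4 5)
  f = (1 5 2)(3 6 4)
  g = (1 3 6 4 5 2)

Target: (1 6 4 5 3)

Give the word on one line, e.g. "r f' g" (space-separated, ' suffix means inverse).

r g f'

  after r: (1 6)(3 4 5)
  after g: (1 4 2)(3 5 6)
  after f': (1 6 4 5 3)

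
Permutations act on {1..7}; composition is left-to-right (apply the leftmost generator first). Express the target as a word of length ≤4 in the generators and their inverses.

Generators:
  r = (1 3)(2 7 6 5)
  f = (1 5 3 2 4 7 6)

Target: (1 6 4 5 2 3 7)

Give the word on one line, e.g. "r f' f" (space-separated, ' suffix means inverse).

  after r': (1 3)(2 5 6 7)
  after f': (1 5 7 3 6 4 2)
  after r': (1 6 4 5 2 3 7)

r' f' r'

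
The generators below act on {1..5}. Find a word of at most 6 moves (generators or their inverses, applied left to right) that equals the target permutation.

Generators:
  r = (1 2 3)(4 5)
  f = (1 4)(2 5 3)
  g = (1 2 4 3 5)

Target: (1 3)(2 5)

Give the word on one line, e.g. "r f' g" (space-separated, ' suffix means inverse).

  after r': (1 3 2)(4 5)
  after r': (1 2 3)
  after f: (1 5 3 4)
  after f: (1 3)(2 5)

r' r' f f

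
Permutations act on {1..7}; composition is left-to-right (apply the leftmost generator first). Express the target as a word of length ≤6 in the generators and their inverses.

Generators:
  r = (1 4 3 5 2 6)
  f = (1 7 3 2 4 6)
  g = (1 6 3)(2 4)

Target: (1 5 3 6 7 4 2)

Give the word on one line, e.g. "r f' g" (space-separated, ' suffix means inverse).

  after g: (1 6 3)(2 4)
  after f': (1 4 3 6 7)
  after g': (1 2 4 6 7 3)
  after r': (1 5 3 6 7 4 2)

g f' g' r'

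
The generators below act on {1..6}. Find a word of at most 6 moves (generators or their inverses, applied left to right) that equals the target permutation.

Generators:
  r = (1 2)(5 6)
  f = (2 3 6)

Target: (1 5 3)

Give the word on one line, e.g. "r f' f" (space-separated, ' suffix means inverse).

  after r: (1 2)(5 6)
  after f: (1 3 6 5 2)
  after f: (1 6 5 3 2)
  after r': (1 5 3)

r f f r'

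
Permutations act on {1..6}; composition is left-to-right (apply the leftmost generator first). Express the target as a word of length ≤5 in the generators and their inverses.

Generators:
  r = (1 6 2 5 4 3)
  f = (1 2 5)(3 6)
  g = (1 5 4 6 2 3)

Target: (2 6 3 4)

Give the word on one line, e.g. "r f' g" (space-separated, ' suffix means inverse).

  after g: (1 5 4 6 2 3)
  after f: (2 6 5 4 3)
  after r': (1 3 6 2)
  after g': (1 2 3 4 5)
  after f': (2 6 3 4)

g f r' g' f'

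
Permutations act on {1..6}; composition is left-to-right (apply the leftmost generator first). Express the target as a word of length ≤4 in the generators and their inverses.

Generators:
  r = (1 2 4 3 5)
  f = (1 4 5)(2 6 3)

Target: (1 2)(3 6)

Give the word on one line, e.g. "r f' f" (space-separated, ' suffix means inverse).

f f r r

  after f: (1 4 5)(2 6 3)
  after f: (1 5 4)(2 3 6)
  after r: (2 5 3 6 4)
  after r: (1 2)(3 6)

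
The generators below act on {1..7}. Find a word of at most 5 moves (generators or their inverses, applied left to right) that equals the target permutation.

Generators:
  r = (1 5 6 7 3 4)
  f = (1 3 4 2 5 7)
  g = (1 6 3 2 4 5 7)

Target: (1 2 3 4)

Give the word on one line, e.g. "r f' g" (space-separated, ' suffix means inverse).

r' f' g f' g'

  after r': (1 4 3 7 6 5)
  after f': (1 3 5 7 6 2 4)
  after g: (1 2 5)(3 7)(4 6)
  after f': (1 4 6 3 5 7)
  after g': (1 2 3 4)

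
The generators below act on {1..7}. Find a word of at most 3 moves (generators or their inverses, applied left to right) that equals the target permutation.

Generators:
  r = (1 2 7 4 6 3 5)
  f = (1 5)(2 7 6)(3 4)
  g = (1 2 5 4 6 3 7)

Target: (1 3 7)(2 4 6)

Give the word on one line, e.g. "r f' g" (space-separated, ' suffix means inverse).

  after f': (1 5)(2 6 7)(3 4)
  after r': (1 3 7)(2 4 6)

f' r'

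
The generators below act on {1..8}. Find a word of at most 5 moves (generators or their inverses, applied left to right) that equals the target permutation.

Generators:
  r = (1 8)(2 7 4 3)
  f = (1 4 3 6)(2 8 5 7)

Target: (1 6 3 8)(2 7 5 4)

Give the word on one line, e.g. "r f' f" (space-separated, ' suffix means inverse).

  after r: (1 8)(2 7 4 3)
  after f': (1 2 5 8 6 3 7)
  after r': (1 3 2 5)(4 7 8 6)
  after f: (1 6 3 8)(2 7 5 4)

r f' r' f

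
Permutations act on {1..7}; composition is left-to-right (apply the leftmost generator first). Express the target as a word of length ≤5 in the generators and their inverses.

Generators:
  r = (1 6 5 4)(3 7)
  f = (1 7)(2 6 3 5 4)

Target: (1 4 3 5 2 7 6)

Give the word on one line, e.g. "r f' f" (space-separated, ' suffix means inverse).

  after f: (1 7)(2 6 3 5 4)
  after r': (1 3 6 7 4 2)
  after f': (1 6)(2 7 5 3)
  after f': (1 2)(3 4 5 6 7)
  after f': (1 4 3 5 2 7 6)

f r' f' f' f'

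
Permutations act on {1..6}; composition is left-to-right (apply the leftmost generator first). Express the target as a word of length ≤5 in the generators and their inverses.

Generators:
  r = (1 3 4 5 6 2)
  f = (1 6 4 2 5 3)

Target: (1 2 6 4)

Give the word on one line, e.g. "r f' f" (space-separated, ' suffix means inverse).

  after f: (1 6 4 2 5 3)
  after f: (1 4 5)(2 3 6)
  after r': (1 3 5 2)
  after r': (3 4)(5 6)
  after r': (1 2 6 4)

f f r' r' r'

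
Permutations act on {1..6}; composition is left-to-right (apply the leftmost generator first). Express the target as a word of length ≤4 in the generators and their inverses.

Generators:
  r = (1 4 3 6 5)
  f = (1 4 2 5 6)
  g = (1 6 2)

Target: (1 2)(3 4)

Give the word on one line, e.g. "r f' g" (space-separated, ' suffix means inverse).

  after r': (1 5 6 3 4)
  after g': (1 5)(2 6 3 4)
  after f': (1 2 5 6 3)
  after r: (1 2)(3 4)

r' g' f' r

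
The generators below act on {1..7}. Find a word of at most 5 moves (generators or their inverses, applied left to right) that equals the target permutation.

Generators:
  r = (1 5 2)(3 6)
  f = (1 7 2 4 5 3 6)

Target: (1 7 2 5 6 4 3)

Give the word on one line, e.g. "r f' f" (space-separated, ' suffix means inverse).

  after r': (1 2 5)(3 6)
  after f: (1 4 5 7 2 3)
  after f: (1 5 2 6)(3 7 4)
  after r: (1 2 3 7 4 6 5)
  after f': (1 7 2 5 6 4 3)

r' f f r f'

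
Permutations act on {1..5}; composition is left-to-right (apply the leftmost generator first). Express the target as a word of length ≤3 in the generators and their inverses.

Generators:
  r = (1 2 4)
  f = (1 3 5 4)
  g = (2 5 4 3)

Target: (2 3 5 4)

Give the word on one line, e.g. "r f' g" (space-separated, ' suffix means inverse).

  after r': (1 4 2)
  after f: (2 3 5 4)

r' f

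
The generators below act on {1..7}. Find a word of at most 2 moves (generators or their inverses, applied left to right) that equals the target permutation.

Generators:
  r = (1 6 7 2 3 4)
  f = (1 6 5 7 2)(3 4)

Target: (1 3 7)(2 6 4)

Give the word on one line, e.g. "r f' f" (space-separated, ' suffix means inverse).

r' r'

  after r': (1 4 3 2 7 6)
  after r': (1 3 7)(2 6 4)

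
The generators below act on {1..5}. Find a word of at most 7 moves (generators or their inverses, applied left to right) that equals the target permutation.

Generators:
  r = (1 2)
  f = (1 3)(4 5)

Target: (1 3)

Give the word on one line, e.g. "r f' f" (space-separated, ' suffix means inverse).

r f' r' f' r'

  after r: (1 2)
  after f': (1 2 3)(4 5)
  after r': (2 3)(4 5)
  after f': (1 3 2)
  after r': (1 3)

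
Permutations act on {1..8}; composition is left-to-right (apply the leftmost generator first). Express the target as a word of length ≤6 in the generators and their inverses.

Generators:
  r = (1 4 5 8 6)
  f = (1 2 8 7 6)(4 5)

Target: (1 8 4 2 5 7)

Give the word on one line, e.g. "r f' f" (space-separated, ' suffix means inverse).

r r f' r r

  after r: (1 4 5 8 6)
  after r: (1 5 6 4 8)
  after f': (1 4 2)(5 7 8 6)
  after r: (1 5 7 6 8)(2 4)
  after r: (1 8 4 2 5 7)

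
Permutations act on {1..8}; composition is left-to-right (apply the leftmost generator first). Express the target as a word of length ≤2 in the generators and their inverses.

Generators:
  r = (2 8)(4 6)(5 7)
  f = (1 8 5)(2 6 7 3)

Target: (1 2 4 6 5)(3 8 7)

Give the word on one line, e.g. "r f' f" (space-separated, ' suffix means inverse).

f r

  after f: (1 8 5)(2 6 7 3)
  after r: (1 2 4 6 5)(3 8 7)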